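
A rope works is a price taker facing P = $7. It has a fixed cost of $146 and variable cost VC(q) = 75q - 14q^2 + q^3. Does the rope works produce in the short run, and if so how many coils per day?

From TC, MC = TC'(q) = 75 - 28q + 3q^2 and AVC = VC/q = 75 - 14q + q^2.
The AVC parabola has its vertex at q = 14/2 = 7, where AVC = 75 - 14·7 + 7^2 = $26.
With P < min AVC ($7 < $26), every unit sold adds to the loss.
Shutting down limits the loss to fixed cost, $146.

Shut down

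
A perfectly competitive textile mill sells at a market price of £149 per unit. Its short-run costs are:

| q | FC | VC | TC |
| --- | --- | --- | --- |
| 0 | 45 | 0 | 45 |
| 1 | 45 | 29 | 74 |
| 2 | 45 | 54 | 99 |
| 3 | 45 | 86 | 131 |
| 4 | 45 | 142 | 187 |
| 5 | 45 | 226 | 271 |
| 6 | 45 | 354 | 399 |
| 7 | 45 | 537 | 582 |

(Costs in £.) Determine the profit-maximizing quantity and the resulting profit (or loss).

Tabulate TR − TC: q=0: -45; q=1: 75; q=2: 199; q=3: 316; q=4: 409; q=5: 474; q=6: 495; q=7: 461.
Profit is maximized at q = 6. AVC there is 354/6 = £59 ≤ P, so producing beats shutting down (which would give -£45).

q = 6; profit = £495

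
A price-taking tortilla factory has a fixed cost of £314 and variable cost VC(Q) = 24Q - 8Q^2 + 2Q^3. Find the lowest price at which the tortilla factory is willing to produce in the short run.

£16 per unit

The firm shuts down when price falls below the minimum of average variable cost. AVC = VC/Q = 24 - 8Q + 2Q^2.
At the minimum of AVC, MC = AVC. MC = 24 - 16Q + 6Q^2; setting MC = AVC gives 4Q^2 - 8Q = 0, so Q = 2. min AVC = 16.
For P < £16 the firm produces nothing.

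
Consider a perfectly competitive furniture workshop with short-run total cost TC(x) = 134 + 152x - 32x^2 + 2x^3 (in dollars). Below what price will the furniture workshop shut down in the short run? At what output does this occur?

$24 per unit, at x = 8

The shutdown price is the minimum of AVC. VC = 152x - 32x^2 + 2x^3, so AVC = 152 - 32x + 2x^2.
At the minimum of AVC, MC = AVC. MC = 152 - 64x + 6x^2; setting MC = AVC gives 4x^2 - 32x = 0, so x = 8. min AVC = 24.
For P < $24 the firm produces nothing.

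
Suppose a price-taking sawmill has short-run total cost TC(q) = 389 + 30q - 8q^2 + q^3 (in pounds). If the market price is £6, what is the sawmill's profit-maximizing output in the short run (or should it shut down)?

Shut down

Variable cost is VC = 30q - 8q^2 + q^3, so AVC = VC/q = 30 - 8q + q^2 and MC = dTC/dq = 30 - 16q + 3q^2.
The AVC parabola has its vertex at q = 8/2 = 4, where AVC = 30 - 8·4 + 4^2 = £14.
With P < min AVC (£6 < £14), every unit sold adds to the loss.
The firm minimizes its loss by shutting down and losing only its fixed cost of £389.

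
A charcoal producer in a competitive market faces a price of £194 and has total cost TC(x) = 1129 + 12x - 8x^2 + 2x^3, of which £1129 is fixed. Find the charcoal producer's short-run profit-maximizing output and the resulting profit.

Profit = -£149 at x = 7

AVC = 12 - 8x + 2x^2 has its minimum £4 at x = 2; price £194 clears that bar, so the firm operates.
With MC = 12 - 16x + 6x^2, P = MC on the upward-sloping part at x* = 7.
TR = 194·7 = 1358. TC = 1129 + 378 = 1507. Profit = 1358 − 1507 = -£149.
By producing, the firm covers all variable cost plus £980 of fixed cost; shutting down would lose the full £1129.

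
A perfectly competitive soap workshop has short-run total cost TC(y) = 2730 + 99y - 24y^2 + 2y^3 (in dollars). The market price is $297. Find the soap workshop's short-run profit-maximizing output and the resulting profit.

Profit = -$310 at y = 11

AVC = 99 - 24y + 2y^2 has its minimum $27 at y = 6; price $297 clears that bar, so the firm operates.
With MC = 99 - 48y + 6y^2, P = MC on the upward-sloping part at y* = 11.
TR = 297·11 = 3267. TC = 2730 + 847 = 3577. Profit = 3267 − 3577 = -$310.
That loss of $310 beats the $2730 the firm would lose by shutting down; producing recovers $2420 of fixed cost.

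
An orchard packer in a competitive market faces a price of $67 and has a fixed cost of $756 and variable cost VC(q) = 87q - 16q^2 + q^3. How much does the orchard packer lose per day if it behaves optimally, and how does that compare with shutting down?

AVC = 87 - 16q + q^2; min AVC = $23 at q = 8. Since P = $67 ≥ min AVC, the firm produces.
MC = 87 - 32q + 3q^2. Setting P = MC and taking the root on the rising branch gives q* = 10.
TR = 67·10 = 670. TC = 756 + 270 = 1026. Profit = 670 − 1026 = -$356.
That loss of $356 beats the $756 the firm would lose by shutting down; producing recovers $400 of fixed cost.

Profit = -$356 at q = 10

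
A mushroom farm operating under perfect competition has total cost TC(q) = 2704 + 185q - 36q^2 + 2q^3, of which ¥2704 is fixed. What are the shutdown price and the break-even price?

AVC = 185 - 36q + 2q^2; minimized at q = 9, giving min AVC = ¥23. That is the shutdown price.
ATC = 2704/q + 185 - 36q + 2q^2. Setting dATC/dq = −2704/q^2 − 36 + 4q = 0 gives q = 13 (since 4·13^3 − 36·13^2 = 2704).
min ATC = 2704/13 + 185 − 36·13 + 2·13^2 = ¥263. That is the break-even price.
For ¥23 ≤ P < ¥263 the firm produces at a loss; below ¥23 it shuts down.

Shutdown price = ¥23; break-even price = ¥263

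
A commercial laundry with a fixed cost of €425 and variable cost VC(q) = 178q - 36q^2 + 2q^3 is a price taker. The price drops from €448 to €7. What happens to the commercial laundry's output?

AVC = 178 - 36q + 2q^2, minimized at q = 9 where min AVC = €16. MC = 178 - 72q + 6q^2.
With P = €448 above the shutdown price, P = MC gives q = 15.
At P = €7 < min AVC = €16, price no longer covers variable cost at any output, so the firm shuts down: q = 0.

Output falls from 15 to 0 (the firm shuts down)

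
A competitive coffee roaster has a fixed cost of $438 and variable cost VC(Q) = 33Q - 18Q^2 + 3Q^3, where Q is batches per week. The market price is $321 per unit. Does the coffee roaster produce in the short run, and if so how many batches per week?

Strip out fixed cost: VC = 33Q - 18Q^2 + 3Q^3. Then AVC = 33 - 18Q + 3Q^2 and MC = 33 - 36Q + 9Q^2.
The AVC parabola has its vertex at Q = 18/6 = 3, where AVC = 33 - 18·3 + 3·3^2 = $6.
Because $321 ≥ $6, revenue can cover variable cost; the firm operates.
Solving P = MC: -288 - 36Q + 9Q^2 = 0 ⇒ Q = -4 or 8. On the upward-sloping branch, Q* = 8.
Check: AVC at Q = 8 is $81 ≤ P, so revenue covers variable cost.
Profit = P·Q − TC = 321·8 − 1086 = $1482.

Produce at Q = 8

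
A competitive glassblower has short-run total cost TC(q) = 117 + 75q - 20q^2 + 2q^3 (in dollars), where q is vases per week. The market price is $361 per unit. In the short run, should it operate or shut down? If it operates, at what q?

Produce at q = 11

Strip out fixed cost: VC = 75q - 20q^2 + 2q^3. Then AVC = 75 - 20q + 2q^2 and MC = 75 - 40q + 6q^2.
AVC hits its minimum where MC = AVC, at q = 5, giving min AVC = 75 - 20·5 + 2·5^2 = $25.
Since P = $361 ≥ min AVC = $25, price covers variable cost and the firm should produce.
P = MC gives -286 - 40q + 6q^2 = 0, with roots -13/3 and 11. Take the larger (rising MC): q* = 11.
Check: AVC at q = 11 is $97 ≤ P, so revenue covers variable cost.
Profit = P·q − TC = 361·11 − 1184 = $2787.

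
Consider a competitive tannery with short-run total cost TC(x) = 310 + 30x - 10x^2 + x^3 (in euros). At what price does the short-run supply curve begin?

€5 per unit

Short-run supply begins at min AVC. From VC = 30x - 10x^2 + x^3, AVC = 30 - 10x + x^2.
At the minimum of AVC, MC = AVC. MC = 30 - 20x + 3x^2; setting MC = AVC gives 2x^2 - 10x = 0, so x = 5. min AVC = 5.
The firm shuts down for any P below €5.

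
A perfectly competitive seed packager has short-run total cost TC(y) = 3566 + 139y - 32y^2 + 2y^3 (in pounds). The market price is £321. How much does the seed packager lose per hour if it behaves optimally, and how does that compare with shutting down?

Profit = -£186 at y = 13

AVC = 139 - 32y + 2y^2; min AVC = £11 at y = 8. Since P = £321 ≥ min AVC, the firm produces.
With MC = 139 - 64y + 6y^2, P = MC on the upward-sloping part at y* = 13.
TR = 321·13 = 4173. TC = 3566 + 793 = 4359. Profit = 4173 − 4359 = -£186.
By producing, the firm covers all variable cost plus £3380 of fixed cost; shutting down would lose the full £3566.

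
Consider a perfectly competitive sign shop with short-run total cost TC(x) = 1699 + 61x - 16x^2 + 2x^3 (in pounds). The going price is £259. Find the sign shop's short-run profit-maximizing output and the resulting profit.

Profit = -£79 at x = 9

AVC = 61 - 16x + 2x^2 has its minimum £29 at x = 4; price £259 clears that bar, so the firm operates.
With MC = 61 - 32x + 6x^2, P = MC on the upward-sloping part at x* = 9.
TR = 259·9 = 2331. TC = 1699 + 711 = 2410. Profit = 2331 − 2410 = -£79.
By producing, the firm covers all variable cost plus £1620 of fixed cost; shutting down would lose the full £1699.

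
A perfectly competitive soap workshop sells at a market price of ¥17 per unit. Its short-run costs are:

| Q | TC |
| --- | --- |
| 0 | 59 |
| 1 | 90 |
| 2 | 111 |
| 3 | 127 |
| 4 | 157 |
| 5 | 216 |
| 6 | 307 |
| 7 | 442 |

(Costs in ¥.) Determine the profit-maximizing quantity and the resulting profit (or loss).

Profit at each row (π = 17Q − TC): Q=0: -59; Q=1: -73; Q=2: -77; Q=3: -76; Q=4: -89; Q=5: -131; Q=6: -205; Q=7: -323.
Profit is highest at Q = 0. Equivalently, the lowest AVC in the table is 68/3 ≈ ¥22.67 at Q = 3, and P = ¥17 falls below it — price never covers variable cost, so the firm shuts down and loses only its fixed cost.

Q = 0 (shut down); profit = -¥59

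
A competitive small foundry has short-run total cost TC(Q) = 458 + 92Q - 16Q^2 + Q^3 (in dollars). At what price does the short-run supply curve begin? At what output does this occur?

The shutdown price is the minimum of AVC. VC = 92Q - 16Q^2 + Q^3, so AVC = 92 - 16Q + Q^2.
dAVC/dQ = -16 + 2Q = 0 gives Q = 8. min AVC = 92 - 16·8 + 8^2 = 28.
The firm shuts down for any P below $28.

$28 per unit, at Q = 8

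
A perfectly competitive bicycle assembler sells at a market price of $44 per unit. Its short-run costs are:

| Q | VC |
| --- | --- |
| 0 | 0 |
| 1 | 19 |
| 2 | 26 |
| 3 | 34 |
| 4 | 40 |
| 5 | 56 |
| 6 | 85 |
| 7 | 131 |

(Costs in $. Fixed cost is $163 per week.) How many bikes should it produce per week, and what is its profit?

Q = 6; profit = $16

Compute π = P·Q − TC at each output: Q=0: -163; Q=1: -138; Q=2: -101; Q=3: -65; Q=4: -27; Q=5: 1; Q=6: 16; Q=7: 14.
Profit is maximized at Q = 6. AVC there is 85/6 = $14.17 ≤ P, so producing beats shutting down (which would give -$163).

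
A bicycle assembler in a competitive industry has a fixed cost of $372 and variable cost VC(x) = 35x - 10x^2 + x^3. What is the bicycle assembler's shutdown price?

$10 per unit

Short-run supply begins at min AVC. From VC = 35x - 10x^2 + x^3, AVC = 35 - 10x + x^2.
dAVC/dx = -10 + 2x = 0 gives x = 5. min AVC = 35 - 10·5 + 5^2 = 10.
The firm shuts down for any P below $10.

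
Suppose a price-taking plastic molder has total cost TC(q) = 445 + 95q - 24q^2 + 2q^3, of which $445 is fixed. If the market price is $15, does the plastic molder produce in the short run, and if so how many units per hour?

Strip out fixed cost: VC = 95q - 24q^2 + 2q^3. Then AVC = 95 - 24q + 2q^2 and MC = 95 - 48q + 6q^2.
AVC is minimized where dAVC/dq = -24 + 4q = 0, at q = 6; min AVC = 95 - 24·6 + 2·6^2 = $23.
With P < min AVC ($15 < $23), every unit sold adds to the loss.
The firm minimizes its loss by shutting down and losing only its fixed cost of $445.

Shut down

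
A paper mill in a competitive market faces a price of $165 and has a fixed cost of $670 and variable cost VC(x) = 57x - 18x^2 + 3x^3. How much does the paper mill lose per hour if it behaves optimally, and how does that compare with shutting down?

Profit = -$22 at x = 6

AVC = 57 - 18x + 3x^2 has its minimum $30 at x = 3; price $165 clears that bar, so the firm operates.
MC = 57 - 36x + 9x^2. Setting P = MC and taking the root on the rising branch gives x* = 6.
TR = 165·6 = 990. TC = 670 + 342 = 1012. Profit = 990 − 1012 = -$22.
That loss of $22 beats the $670 the firm would lose by shutting down; producing recovers $648 of fixed cost.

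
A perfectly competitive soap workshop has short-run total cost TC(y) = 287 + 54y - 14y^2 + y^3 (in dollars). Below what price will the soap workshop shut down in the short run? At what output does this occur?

Short-run supply begins at min AVC. From VC = 54y - 14y^2 + y^3, AVC = 54 - 14y + y^2.
dAVC/dy = -14 + 2y = 0 gives y = 7. min AVC = 54 - 14·7 + 7^2 = 5.
The firm shuts down for any P below $5.

$5 per unit, at y = 7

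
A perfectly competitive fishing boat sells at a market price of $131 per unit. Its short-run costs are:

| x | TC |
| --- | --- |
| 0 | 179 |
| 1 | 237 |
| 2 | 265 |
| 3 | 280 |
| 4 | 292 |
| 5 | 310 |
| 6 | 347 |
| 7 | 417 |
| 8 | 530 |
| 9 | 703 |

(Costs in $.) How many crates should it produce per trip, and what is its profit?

x = 8; profit = $518

Compute π = P·x − TC at each output: x=0: -179; x=1: -106; x=2: -3; x=3: 113; x=4: 232; x=5: 345; x=6: 439; x=7: 500; x=8: 518; x=9: 476.
Profit is maximized at x = 8. AVC there is 351/8 = $43.88 ≤ P, so producing beats shutting down (which would give -$179).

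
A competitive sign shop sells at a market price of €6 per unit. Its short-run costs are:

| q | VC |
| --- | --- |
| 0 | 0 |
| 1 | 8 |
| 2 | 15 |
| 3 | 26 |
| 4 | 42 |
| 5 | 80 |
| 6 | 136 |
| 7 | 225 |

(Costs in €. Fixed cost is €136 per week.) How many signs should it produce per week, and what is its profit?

Profit at each row (π = 6q − TC): q=0: -136; q=1: -138; q=2: -139; q=3: -144; q=4: -154; q=5: -186; q=6: -236; q=7: -319.
Profit is highest at q = 0. Equivalently, the lowest AVC in the table is 15/2 ≈ €7.50 at q = 2, and P = €6 falls below it — price never covers variable cost, so the firm shuts down and loses only its fixed cost.

q = 0 (shut down); profit = -€136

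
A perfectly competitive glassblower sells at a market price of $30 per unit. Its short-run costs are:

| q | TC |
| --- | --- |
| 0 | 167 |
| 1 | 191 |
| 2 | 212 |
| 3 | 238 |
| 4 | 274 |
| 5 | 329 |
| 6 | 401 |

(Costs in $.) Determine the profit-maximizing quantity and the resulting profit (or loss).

Profit at each row (π = 30q − TC): q=0: -167; q=1: -161; q=2: -152; q=3: -148; q=4: -154; q=5: -179; q=6: -221.
Profit is maximized at q = 3. AVC there is 71/3 = $23.67 ≤ P, so producing beats shutting down (which would give -$167).

q = 3; profit = -$148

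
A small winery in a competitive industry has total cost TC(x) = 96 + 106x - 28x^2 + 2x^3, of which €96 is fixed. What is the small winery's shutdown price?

The shutdown price is the minimum of AVC. VC = 106x - 28x^2 + 2x^3, so AVC = 106 - 28x + 2x^2.
dAVC/dx = -28 + 4x = 0 gives x = 7. min AVC = 106 - 28·7 + 2·7^2 = 8.
For P < €8 the firm produces nothing.

€8 per unit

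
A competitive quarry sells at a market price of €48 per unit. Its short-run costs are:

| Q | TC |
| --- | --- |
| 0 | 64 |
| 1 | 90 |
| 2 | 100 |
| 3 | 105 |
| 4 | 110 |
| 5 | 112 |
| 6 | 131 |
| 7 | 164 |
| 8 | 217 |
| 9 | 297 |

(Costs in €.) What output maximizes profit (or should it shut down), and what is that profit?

Compute π = P·Q − TC at each output: Q=0: -64; Q=1: -42; Q=2: -4; Q=3: 39; Q=4: 82; Q=5: 128; Q=6: 157; Q=7: 172; Q=8: 167; Q=9: 135.
Profit is maximized at Q = 7. AVC there is 100/7 = €14.29 ≤ P, so producing beats shutting down (which would give -€64).

Q = 7; profit = €172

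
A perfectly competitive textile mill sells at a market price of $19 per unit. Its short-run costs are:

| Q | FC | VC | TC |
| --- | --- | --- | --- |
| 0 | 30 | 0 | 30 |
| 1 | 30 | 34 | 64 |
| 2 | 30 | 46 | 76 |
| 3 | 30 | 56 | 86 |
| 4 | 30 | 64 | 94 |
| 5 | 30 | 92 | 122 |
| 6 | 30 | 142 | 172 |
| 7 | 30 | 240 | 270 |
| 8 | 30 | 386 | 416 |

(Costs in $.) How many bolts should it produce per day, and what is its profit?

Q = 4; profit = -$18

Profit at each row (π = 19Q − TC): Q=0: -30; Q=1: -45; Q=2: -38; Q=3: -29; Q=4: -18; Q=5: -27; Q=6: -58; Q=7: -137; Q=8: -264.
Profit is maximized at Q = 4. AVC there is 64/4 = $16 ≤ P, so producing beats shutting down (which would give -$30).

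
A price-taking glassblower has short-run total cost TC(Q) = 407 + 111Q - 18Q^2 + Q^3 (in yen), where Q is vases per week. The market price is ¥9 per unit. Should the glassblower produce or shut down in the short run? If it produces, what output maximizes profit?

Shut down

Strip out fixed cost: VC = 111Q - 18Q^2 + Q^3. Then AVC = 111 - 18Q + Q^2 and MC = 111 - 36Q + 3Q^2.
AVC is minimized where dAVC/dQ = -18 + 2Q = 0, at Q = 9; min AVC = 111 - 18·9 + 9^2 = ¥30.
Since P = ¥9 < min AVC = ¥30, price fails to cover variable cost at any output.
The firm minimizes its loss by shutting down and losing only its fixed cost of ¥407.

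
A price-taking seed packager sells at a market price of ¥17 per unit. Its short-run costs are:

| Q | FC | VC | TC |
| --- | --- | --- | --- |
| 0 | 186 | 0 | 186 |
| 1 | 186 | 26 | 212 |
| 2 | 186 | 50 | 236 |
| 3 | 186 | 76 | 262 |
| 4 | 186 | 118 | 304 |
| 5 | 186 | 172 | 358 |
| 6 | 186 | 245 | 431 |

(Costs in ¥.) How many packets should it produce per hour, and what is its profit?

Profit at each row (π = 17Q − TC): Q=0: -186; Q=1: -195; Q=2: -202; Q=3: -211; Q=4: -236; Q=5: -273; Q=6: -329.
Profit is highest at Q = 0. Equivalently, the lowest AVC in the table is 50/2 ≈ ¥25 at Q = 2, and P = ¥17 falls below it — price never covers variable cost, so the firm shuts down and loses only its fixed cost.

Q = 0 (shut down); profit = -¥186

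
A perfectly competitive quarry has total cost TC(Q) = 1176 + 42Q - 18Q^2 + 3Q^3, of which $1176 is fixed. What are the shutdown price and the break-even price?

AVC = 42 - 18Q + 3Q^2; minimized at Q = 3, giving min AVC = $15. That is the shutdown price.
ATC = 1176/Q + 42 - 18Q + 3Q^2. Setting dATC/dQ = −1176/Q^2 − 18 + 6Q = 0 gives Q = 7 (since 6·7^3 − 18·7^2 = 1176).
min ATC = 1176/7 + 42 − 18·7 + 3·7^2 = $231. That is the break-even price.
Between these two prices the firm operates at a loss; above $231 it earns a profit.

Shutdown price = $15; break-even price = $231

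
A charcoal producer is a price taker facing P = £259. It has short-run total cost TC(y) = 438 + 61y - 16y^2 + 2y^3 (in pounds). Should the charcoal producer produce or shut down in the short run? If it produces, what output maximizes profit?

Strip out fixed cost: VC = 61y - 16y^2 + 2y^3. Then AVC = 61 - 16y + 2y^2 and MC = 61 - 32y + 6y^2.
The AVC parabola has its vertex at y = 16/4 = 4, where AVC = 61 - 16·4 + 2·4^2 = £29.
Because £259 ≥ £29, revenue can cover variable cost; the firm operates.
P = MC gives -198 - 32y + 6y^2 = 0, with roots -11/3 and 9. Take the larger (rising MC): y* = 9.
Check: AVC at y = 9 is £79 ≤ P, so revenue covers variable cost.
Profit = P·y − TC = 259·9 − 1149 = £1182.

Produce at y = 9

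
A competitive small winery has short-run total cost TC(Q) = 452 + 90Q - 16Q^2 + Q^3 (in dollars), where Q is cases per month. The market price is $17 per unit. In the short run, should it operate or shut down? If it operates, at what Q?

Shut down

Variable cost is VC = 90Q - 16Q^2 + Q^3, so AVC = VC/Q = 90 - 16Q + Q^2 and MC = dTC/dQ = 90 - 32Q + 3Q^2.
AVC is minimized where dAVC/dQ = -16 + 2Q = 0, at Q = 8; min AVC = 90 - 16·8 + 8^2 = $26.
Since P = $17 < min AVC = $26, price fails to cover variable cost at any output.
Best response: produce nothing and absorb the $452 fixed cost.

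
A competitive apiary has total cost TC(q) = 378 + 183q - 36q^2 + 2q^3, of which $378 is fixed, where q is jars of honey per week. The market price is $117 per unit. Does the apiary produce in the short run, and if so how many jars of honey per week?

Produce at q = 11

Variable cost is VC = 183q - 36q^2 + 2q^3, so AVC = VC/q = 183 - 36q + 2q^2 and MC = dTC/dq = 183 - 72q + 6q^2.
AVC hits its minimum where MC = AVC, at q = 9, giving min AVC = 183 - 36·9 + 2·9^2 = $21.
Because $117 ≥ $21, revenue can cover variable cost; the firm operates.
Set P = MC: 117 = 183 - 72q + 6q^2 → 66 - 72q + 6q^2 = 0. The roots are q = 1 and q = 11; the profit-maximizing output is on the rising part of MC, so q* = 11.
Check: AVC at q = 11 is $29 ≤ P, so revenue covers variable cost.
Profit = P·q − TC = 117·11 − 697 = $590.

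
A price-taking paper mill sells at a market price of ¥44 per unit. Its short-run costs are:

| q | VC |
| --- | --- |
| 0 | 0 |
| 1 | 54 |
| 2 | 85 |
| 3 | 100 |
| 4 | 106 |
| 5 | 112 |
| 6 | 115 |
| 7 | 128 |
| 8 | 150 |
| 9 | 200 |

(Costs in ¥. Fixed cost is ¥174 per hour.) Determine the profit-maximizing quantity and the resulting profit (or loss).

Profit at each row (π = 44q − TC): q=0: -174; q=1: -184; q=2: -171; q=3: -142; q=4: -104; q=5: -66; q=6: -25; q=7: 6; q=8: 28; q=9: 22.
Profit is maximized at q = 8. AVC there is 150/8 = ¥18.75 ≤ P, so producing beats shutting down (which would give -¥174).

q = 8; profit = ¥28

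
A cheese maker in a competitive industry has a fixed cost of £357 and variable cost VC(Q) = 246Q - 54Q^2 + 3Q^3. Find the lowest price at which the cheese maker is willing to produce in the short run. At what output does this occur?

£3 per unit, at Q = 9

Short-run supply begins at min AVC. From VC = 246Q - 54Q^2 + 3Q^3, AVC = 246 - 54Q + 3Q^2.
dAVC/dQ = -54 + 6Q = 0 gives Q = 9. min AVC = 246 - 54·9 + 3·9^2 = 3.
So the shutdown price is £3.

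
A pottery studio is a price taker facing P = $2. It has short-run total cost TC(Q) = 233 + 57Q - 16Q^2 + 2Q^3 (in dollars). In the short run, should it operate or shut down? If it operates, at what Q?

Shut down

Strip out fixed cost: VC = 57Q - 16Q^2 + 2Q^3. Then AVC = 57 - 16Q + 2Q^2 and MC = 57 - 32Q + 6Q^2.
The AVC parabola has its vertex at Q = 16/4 = 4, where AVC = 57 - 16·4 + 2·4^2 = $25.
Since P = $2 < min AVC = $25, price fails to cover variable cost at any output.
Shutting down limits the loss to fixed cost, $233.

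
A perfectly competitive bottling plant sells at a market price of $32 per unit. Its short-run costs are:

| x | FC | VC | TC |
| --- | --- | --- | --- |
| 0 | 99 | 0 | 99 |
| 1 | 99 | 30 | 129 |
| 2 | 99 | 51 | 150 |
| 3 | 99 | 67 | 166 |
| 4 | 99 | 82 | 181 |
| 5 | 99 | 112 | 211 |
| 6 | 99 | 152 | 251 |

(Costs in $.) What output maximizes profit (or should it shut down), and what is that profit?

Compute π = P·x − TC at each output: x=0: -99; x=1: -97; x=2: -86; x=3: -70; x=4: -53; x=5: -51; x=6: -59.
Profit is maximized at x = 5. AVC there is 112/5 = $22.40 ≤ P, so producing beats shutting down (which would give -$99).

x = 5; profit = -$51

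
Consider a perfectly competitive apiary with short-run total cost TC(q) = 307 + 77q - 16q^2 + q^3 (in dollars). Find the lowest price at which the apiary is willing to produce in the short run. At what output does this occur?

The shutdown price is the minimum of AVC. VC = 77q - 16q^2 + q^3, so AVC = 77 - 16q + q^2.
At the minimum of AVC, MC = AVC. MC = 77 - 32q + 3q^2; setting MC = AVC gives 2q^2 - 16q = 0, so q = 8. min AVC = 13.
So the shutdown price is $13.

$13 per unit, at q = 8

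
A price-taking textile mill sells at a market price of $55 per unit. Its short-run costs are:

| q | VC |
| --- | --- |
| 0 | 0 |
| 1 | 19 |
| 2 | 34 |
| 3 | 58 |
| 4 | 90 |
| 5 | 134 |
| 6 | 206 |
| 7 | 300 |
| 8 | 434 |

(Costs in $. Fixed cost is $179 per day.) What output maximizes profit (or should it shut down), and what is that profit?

Compute π = P·q − TC at each output: q=0: -179; q=1: -143; q=2: -103; q=3: -72; q=4: -49; q=5: -38; q=6: -55; q=7: -94; q=8: -173.
Profit is maximized at q = 5. AVC there is 134/5 = $26.80 ≤ P, so producing beats shutting down (which would give -$179).

q = 5; profit = -$38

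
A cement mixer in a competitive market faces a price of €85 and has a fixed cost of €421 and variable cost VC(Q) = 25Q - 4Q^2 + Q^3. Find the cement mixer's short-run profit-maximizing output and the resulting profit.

AVC = 25 - 4Q + Q^2 has its minimum €21 at Q = 2; price €85 clears that bar, so the firm operates.
MC = 25 - 8Q + 3Q^2. Setting P = MC and taking the root on the rising branch gives Q* = 6.
TR = 85·6 = 510. TC = 421 + 222 = 643. Profit = 510 − 643 = -€133.
That loss of €133 beats the €421 the firm would lose by shutting down; producing recovers €288 of fixed cost.

Profit = -€133 at Q = 6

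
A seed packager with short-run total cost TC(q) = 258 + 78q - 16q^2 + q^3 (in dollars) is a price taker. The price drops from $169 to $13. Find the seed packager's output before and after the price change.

Output falls from 13 to 0 (the firm shuts down)

MC = 78 - 32q + 3q^2; the shutdown threshold is min AVC = $14 (at q = 8).
With P = $169 above the shutdown price, P = MC gives q = 13.
At P = $13 < min AVC = $14, price no longer covers variable cost at any output, so the firm shuts down: q = 0.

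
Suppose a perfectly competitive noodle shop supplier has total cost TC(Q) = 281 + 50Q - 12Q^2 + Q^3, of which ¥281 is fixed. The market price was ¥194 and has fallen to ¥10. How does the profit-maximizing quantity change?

Output falls from 12 to 0 (the firm shuts down)

MC = 50 - 24Q + 3Q^2; the shutdown threshold is min AVC = ¥14 (at Q = 6).
With P = ¥194 above the shutdown price, P = MC gives Q = 12.
At P = ¥10 < min AVC = ¥14, price no longer covers variable cost at any output, so the firm shuts down: Q = 0.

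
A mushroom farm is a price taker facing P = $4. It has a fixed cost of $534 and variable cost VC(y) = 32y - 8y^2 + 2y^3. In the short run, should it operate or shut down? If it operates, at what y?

Shut down

Strip out fixed cost: VC = 32y - 8y^2 + 2y^3. Then AVC = 32 - 8y + 2y^2 and MC = 32 - 16y + 6y^2.
AVC is minimized where dAVC/dy = -8 + 4y = 0, at y = 2; min AVC = 32 - 8·2 + 2·2^2 = $24.
With P < min AVC ($4 < $24), every unit sold adds to the loss.
Shutting down limits the loss to fixed cost, $534.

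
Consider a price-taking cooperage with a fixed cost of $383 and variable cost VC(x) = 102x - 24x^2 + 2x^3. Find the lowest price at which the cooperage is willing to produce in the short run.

$30 per unit

The shutdown price is the minimum of AVC. VC = 102x - 24x^2 + 2x^3, so AVC = 102 - 24x + 2x^2.
At the minimum of AVC, MC = AVC. MC = 102 - 48x + 6x^2; setting MC = AVC gives 4x^2 - 24x = 0, so x = 6. min AVC = 30.
The firm shuts down for any P below $30.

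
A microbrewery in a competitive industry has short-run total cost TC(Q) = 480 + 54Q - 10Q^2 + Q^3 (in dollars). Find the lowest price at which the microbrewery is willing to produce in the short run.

$29 per unit

The shutdown price is the minimum of AVC. VC = 54Q - 10Q^2 + Q^3, so AVC = 54 - 10Q + Q^2.
dAVC/dQ = -10 + 2Q = 0 gives Q = 5. min AVC = 54 - 10·5 + 5^2 = 29.
For P < $29 the firm produces nothing.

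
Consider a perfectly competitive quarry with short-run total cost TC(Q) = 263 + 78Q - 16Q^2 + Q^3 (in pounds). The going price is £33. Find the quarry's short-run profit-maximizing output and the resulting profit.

AVC = 78 - 16Q + Q^2; min AVC = £14 at Q = 8. Since P = £33 ≥ min AVC, the firm produces.
MC = 78 - 32Q + 3Q^2. Setting P = MC and taking the root on the rising branch gives Q* = 9.
TR = 33·9 = 297. TC = 263 + 135 = 398. Profit = 297 − 398 = -£101.
Shutting down would mean losing the fixed cost of £263, so operating at a loss of £101 is better by £162.

Profit = -£101 at Q = 9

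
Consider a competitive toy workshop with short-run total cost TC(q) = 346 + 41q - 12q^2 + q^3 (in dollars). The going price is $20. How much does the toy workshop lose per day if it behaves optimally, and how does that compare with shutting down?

AVC = 41 - 12q + q^2 has its minimum $5 at q = 6; price $20 clears that bar, so the firm operates.
With MC = 41 - 24q + 3q^2, P = MC on the upward-sloping part at q* = 7.
TR = 20·7 = 140. TC = 346 + 42 = 388. Profit = 140 − 388 = -$248.
Shutting down would mean losing the fixed cost of $346, so operating at a loss of $248 is better by $98.

Profit = -$248 at q = 7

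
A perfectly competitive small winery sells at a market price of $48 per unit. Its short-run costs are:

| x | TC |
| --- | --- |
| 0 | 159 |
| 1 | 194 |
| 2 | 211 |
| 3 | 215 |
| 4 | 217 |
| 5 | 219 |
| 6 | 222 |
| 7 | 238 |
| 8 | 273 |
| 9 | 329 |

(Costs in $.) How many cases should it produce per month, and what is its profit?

x = 8; profit = $111

Compute π = P·x − TC at each output: x=0: -159; x=1: -146; x=2: -115; x=3: -71; x=4: -25; x=5: 21; x=6: 66; x=7: 98; x=8: 111; x=9: 103.
Profit is maximized at x = 8. AVC there is 114/8 = $14.25 ≤ P, so producing beats shutting down (which would give -$159).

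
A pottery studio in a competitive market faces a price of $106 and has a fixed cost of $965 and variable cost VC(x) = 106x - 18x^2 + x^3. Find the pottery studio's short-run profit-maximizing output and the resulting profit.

Profit = -$101 at x = 12

AVC = 106 - 18x + x^2 has its minimum $25 at x = 9; price $106 clears that bar, so the firm operates.
With MC = 106 - 36x + 3x^2, P = MC on the upward-sloping part at x* = 12.
TR = 106·12 = 1272. TC = 965 + 408 = 1373. Profit = 1272 − 1373 = -$101.
Shutting down would mean losing the fixed cost of $965, so operating at a loss of $101 is better by $864.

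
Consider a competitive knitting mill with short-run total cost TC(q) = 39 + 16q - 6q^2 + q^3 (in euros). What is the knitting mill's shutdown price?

€7 per unit

The shutdown price is the minimum of AVC. VC = 16q - 6q^2 + q^3, so AVC = 16 - 6q + q^2.
dAVC/dq = -6 + 2q = 0 gives q = 3. min AVC = 16 - 6·3 + 3^2 = 7.
So the shutdown price is €7.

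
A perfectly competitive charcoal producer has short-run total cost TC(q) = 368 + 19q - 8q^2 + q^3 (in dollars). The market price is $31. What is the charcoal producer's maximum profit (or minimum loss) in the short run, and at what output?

AVC = 19 - 8q + q^2; min AVC = $3 at q = 4. Since P = $31 ≥ min AVC, the firm produces.
MC = 19 - 16q + 3q^2. Setting P = MC and taking the root on the rising branch gives q* = 6.
TR = 31·6 = 186. TC = 368 + 42 = 410. Profit = 186 − 410 = -$224.
That loss of $224 beats the $368 the firm would lose by shutting down; producing recovers $144 of fixed cost.

Profit = -$224 at q = 6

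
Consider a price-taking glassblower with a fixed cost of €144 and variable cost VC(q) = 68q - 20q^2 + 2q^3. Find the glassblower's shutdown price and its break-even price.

Shutdown price = min AVC. AVC = 68 - 20q + 2q^2, with vertex at q = 5 and minimum €18.
ATC = 144/q + 68 - 20q + 2q^2. Setting dATC/dq = −144/q^2 − 20 + 4q = 0 gives q = 6 (since 4·6^3 − 20·6^2 = 144).
min ATC = 144/6 + 68 − 20·6 + 2·6^2 = €44. That is the break-even price.
Between these two prices the firm operates at a loss; above €44 it earns a profit.

Shutdown price = €18; break-even price = €44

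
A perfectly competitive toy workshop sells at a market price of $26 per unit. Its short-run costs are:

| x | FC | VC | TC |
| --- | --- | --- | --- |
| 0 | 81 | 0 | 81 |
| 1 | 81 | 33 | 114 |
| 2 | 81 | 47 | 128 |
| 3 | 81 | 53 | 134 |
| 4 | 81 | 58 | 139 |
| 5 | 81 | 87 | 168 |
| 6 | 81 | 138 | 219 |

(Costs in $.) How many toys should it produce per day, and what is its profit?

x = 4; profit = -$35

Tabulate TR − TC: x=0: -81; x=1: -88; x=2: -76; x=3: -56; x=4: -35; x=5: -38; x=6: -63.
Profit is maximized at x = 4. AVC there is 58/4 = $14.50 ≤ P, so producing beats shutting down (which would give -$81).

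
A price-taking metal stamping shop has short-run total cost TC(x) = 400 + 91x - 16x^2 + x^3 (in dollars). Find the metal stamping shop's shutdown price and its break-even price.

AVC = 91 - 16x + x^2; minimized at x = 8, giving min AVC = $27. That is the shutdown price.
ATC = 400/x + 91 - 16x + x^2. Setting dATC/dx = −400/x^2 − 16 + 2x = 0 gives x = 10 (since 2·10^3 − 16·10^2 = 400).
min ATC = 400/10 + 91 − 16·10 + 10^2 = $71. That is the break-even price.
For $27 ≤ P < $71 the firm produces at a loss; below $27 it shuts down.

Shutdown price = $27; break-even price = $71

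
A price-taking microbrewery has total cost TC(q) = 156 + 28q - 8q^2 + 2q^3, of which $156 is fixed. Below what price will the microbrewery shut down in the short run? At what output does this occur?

The firm shuts down when price falls below the minimum of average variable cost. AVC = VC/q = 28 - 8q + 2q^2.
dAVC/dq = -8 + 4q = 0 gives q = 2. min AVC = 28 - 8·2 + 2·2^2 = 20.
For P < $20 the firm produces nothing.

$20 per unit, at q = 2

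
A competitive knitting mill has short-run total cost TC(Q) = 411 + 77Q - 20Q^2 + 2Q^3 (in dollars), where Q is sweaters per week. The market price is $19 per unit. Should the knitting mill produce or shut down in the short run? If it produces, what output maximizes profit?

Variable cost is VC = 77Q - 20Q^2 + 2Q^3, so AVC = VC/Q = 77 - 20Q + 2Q^2 and MC = dTC/dQ = 77 - 40Q + 6Q^2.
AVC hits its minimum where MC = AVC, at Q = 5, giving min AVC = 77 - 20·5 + 2·5^2 = $27.
With P < min AVC ($19 < $27), every unit sold adds to the loss.
Best response: produce nothing and absorb the $411 fixed cost.

Shut down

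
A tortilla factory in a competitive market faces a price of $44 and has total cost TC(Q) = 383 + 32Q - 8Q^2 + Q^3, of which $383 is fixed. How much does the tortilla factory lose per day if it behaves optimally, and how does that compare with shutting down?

AVC = 32 - 8Q + Q^2 has its minimum $16 at Q = 4; price $44 clears that bar, so the firm operates.
With MC = 32 - 16Q + 3Q^2, P = MC on the upward-sloping part at Q* = 6.
TR = 44·6 = 264. TC = 383 + 120 = 503. Profit = 264 − 503 = -$239.
Shutting down would mean losing the fixed cost of $383, so operating at a loss of $239 is better by $144.

Profit = -$239 at Q = 6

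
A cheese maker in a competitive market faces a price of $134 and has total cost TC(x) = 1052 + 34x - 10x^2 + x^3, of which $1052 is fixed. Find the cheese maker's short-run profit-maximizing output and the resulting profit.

Profit = -$52 at x = 10

AVC = 34 - 10x + x^2 has its minimum $9 at x = 5; price $134 clears that bar, so the firm operates.
With MC = 34 - 20x + 3x^2, P = MC on the upward-sloping part at x* = 10.
TR = 134·10 = 1340. TC = 1052 + 340 = 1392. Profit = 1340 − 1392 = -$52.
Shutting down would mean losing the fixed cost of $1052, so operating at a loss of $52 is better by $1000.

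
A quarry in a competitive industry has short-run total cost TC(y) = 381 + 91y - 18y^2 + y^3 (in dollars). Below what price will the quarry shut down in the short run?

$10 per unit

The shutdown price is the minimum of AVC. VC = 91y - 18y^2 + y^3, so AVC = 91 - 18y + y^2.
At the minimum of AVC, MC = AVC. MC = 91 - 36y + 3y^2; setting MC = AVC gives 2y^2 - 18y = 0, so y = 9. min AVC = 10.
So the shutdown price is $10.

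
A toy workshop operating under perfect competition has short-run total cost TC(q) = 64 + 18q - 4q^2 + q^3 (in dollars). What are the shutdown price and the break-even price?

Shutdown price = $14; break-even price = $34

AVC = 18 - 4q + q^2; minimized at q = 2, giving min AVC = $14. That is the shutdown price.
ATC = 64/q + 18 - 4q + q^2. Setting dATC/dq = −64/q^2 − 4 + 2q = 0 gives q = 4 (since 2·4^3 − 4·4^2 = 64).
min ATC = 64/4 + 18 − 4·4 + 4^2 = $34. That is the break-even price.
Between these two prices the firm operates at a loss; above $34 it earns a profit.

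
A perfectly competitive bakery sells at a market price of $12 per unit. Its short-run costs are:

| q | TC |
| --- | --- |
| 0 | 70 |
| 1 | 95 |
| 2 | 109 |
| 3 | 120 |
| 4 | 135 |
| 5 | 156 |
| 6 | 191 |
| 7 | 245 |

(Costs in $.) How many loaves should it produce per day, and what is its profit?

q = 0 (shut down); profit = -$70

Compute π = P·q − TC at each output: q=0: -70; q=1: -83; q=2: -85; q=3: -84; q=4: -87; q=5: -96; q=6: -119; q=7: -161.
Profit is highest at q = 0. Equivalently, the lowest AVC in the table is 65/4 ≈ $16.25 at q = 4, and P = $12 falls below it — price never covers variable cost, so the firm shuts down and loses only its fixed cost.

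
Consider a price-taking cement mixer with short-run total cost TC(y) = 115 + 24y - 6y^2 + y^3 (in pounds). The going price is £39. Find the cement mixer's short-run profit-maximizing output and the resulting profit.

Profit = -£15 at y = 5

AVC = 24 - 6y + y^2 has its minimum £15 at y = 3; price £39 clears that bar, so the firm operates.
With MC = 24 - 12y + 3y^2, P = MC on the upward-sloping part at y* = 5.
TR = 39·5 = 195. TC = 115 + 95 = 210. Profit = 195 − 210 = -£15.
That loss of £15 beats the £115 the firm would lose by shutting down; producing recovers £100 of fixed cost.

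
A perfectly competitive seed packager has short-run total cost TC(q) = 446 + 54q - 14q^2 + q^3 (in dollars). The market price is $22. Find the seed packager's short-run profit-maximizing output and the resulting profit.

AVC = 54 - 14q + q^2; min AVC = $5 at q = 7. Since P = $22 ≥ min AVC, the firm produces.
With MC = 54 - 28q + 3q^2, P = MC on the upward-sloping part at q* = 8.
TR = 22·8 = 176. TC = 446 + 48 = 494. Profit = 176 − 494 = -$318.
That loss of $318 beats the $446 the firm would lose by shutting down; producing recovers $128 of fixed cost.

Profit = -$318 at q = 8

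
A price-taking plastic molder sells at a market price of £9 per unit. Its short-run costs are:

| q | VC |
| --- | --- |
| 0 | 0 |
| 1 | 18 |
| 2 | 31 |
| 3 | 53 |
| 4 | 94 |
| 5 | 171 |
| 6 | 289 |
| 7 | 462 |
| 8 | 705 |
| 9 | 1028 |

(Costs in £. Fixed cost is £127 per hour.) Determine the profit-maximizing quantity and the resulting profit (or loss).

q = 0 (shut down); profit = -£127

Tabulate TR − TC: q=0: -127; q=1: -136; q=2: -140; q=3: -153; q=4: -185; q=5: -253; q=6: -362; q=7: -526; q=8: -760; q=9: -1074.
Profit is highest at q = 0. Equivalently, the lowest AVC in the table is 31/2 ≈ £15.50 at q = 2, and P = £9 falls below it — price never covers variable cost, so the firm shuts down and loses only its fixed cost.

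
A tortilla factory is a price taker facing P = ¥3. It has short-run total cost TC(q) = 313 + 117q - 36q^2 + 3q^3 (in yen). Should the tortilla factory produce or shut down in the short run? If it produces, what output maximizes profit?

Shut down

From TC, MC = TC'(q) = 117 - 72q + 9q^2 and AVC = VC/q = 117 - 36q + 3q^2.
AVC hits its minimum where MC = AVC, at q = 6, giving min AVC = 117 - 36·6 + 3·6^2 = ¥9.
With P < min AVC (¥3 < ¥9), every unit sold adds to the loss.
The firm minimizes its loss by shutting down and losing only its fixed cost of ¥313.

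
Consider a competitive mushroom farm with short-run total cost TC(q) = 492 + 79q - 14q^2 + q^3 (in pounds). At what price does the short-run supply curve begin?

£30 per unit

The firm shuts down when price falls below the minimum of average variable cost. AVC = VC/q = 79 - 14q + q^2.
dAVC/dq = -14 + 2q = 0 gives q = 7. min AVC = 79 - 14·7 + 7^2 = 30.
For P < £30 the firm produces nothing.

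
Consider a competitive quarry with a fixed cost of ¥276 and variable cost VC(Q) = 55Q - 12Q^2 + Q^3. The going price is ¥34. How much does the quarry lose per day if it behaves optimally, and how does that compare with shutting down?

AVC = 55 - 12Q + Q^2 has its minimum ¥19 at Q = 6; price ¥34 clears that bar, so the firm operates.
With MC = 55 - 24Q + 3Q^2, P = MC on the upward-sloping part at Q* = 7.
TR = 34·7 = 238. TC = 276 + 140 = 416. Profit = 238 − 416 = -¥178.
Shutting down would mean losing the fixed cost of ¥276, so operating at a loss of ¥178 is better by ¥98.

Profit = -¥178 at Q = 7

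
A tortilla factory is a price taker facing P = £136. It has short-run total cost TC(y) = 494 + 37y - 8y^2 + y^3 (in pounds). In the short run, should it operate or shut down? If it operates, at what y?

Strip out fixed cost: VC = 37y - 8y^2 + y^3. Then AVC = 37 - 8y + y^2 and MC = 37 - 16y + 3y^2.
AVC is minimized where dAVC/dy = -8 + 2y = 0, at y = 4; min AVC = 37 - 8·4 + 4^2 = £21.
Since P = £136 ≥ min AVC = £21, price covers variable cost and the firm should produce.
Solving P = MC: -99 - 16y + 3y^2 = 0 ⇒ y = -11/3 or 9. On the upward-sloping branch, y* = 9.
Check: AVC at y = 9 is £46 ≤ P, so revenue covers variable cost.
Profit = P·y − TC = 136·9 − 908 = £316.

Produce at y = 9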